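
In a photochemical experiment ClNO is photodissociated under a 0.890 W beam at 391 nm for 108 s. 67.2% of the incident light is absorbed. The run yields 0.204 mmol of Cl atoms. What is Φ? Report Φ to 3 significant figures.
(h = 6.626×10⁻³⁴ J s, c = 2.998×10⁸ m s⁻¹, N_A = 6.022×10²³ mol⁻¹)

Product: 0.204 mmol = 2.04×10⁻⁴ mol.
Photon energy at 391 nm: hc/λ = (6.626×10⁻³⁴)(2.998×10⁸)/(391×10⁻⁹) = 5.080×10⁻¹⁹ J.
Energy delivered: (0.890 W)(108 s) = 96.12 J.
Photons incident: 96.12 / 5.080×10⁻¹⁹ = 1.892×10²⁰, i.e. 1.892×10²⁰/6.022×10²³ = 3.142×10⁻⁴ mol.
Photons absorbed: 0.672 × 3.142×10⁻⁴ = 2.111×10⁻⁴ mol.
Φ = 2.04×10⁻⁴ mol / 2.111×10⁻⁴ mol photons = 0.966.

Φ = 0.966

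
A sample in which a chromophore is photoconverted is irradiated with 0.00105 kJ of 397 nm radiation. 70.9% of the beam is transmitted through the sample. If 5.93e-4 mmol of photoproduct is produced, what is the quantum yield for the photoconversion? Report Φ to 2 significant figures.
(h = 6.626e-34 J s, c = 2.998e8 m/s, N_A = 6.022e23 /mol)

Product: 5.93e-4 mmol = 5.93e-7 mol.
Photon energy at 397 nm: hc/λ = (6.626e-34)(2.998e8)/(397e-9) = 5.004e-19 J.
Incident energy: 0.00105 kJ = 1.05 J.
Photons incident: 1.05 / 5.004e-19 = 2.098e18, i.e. 2.098e18/6.022e23 = 3.484e-6 mol.
Fraction absorbed: 1 − 70.9/100 = 0.2910.
Photons absorbed: 0.2910 × 3.484e-6 = 1.014e-6 mol.
Φ = 5.93e-7 mol / 1.014e-6 mol photons = 0.58.

Φ = 0.58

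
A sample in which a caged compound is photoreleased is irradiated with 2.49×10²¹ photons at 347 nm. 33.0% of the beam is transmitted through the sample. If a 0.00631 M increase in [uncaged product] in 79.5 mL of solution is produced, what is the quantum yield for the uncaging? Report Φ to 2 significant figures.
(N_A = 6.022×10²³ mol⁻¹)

Φ = 0.18

Product: (0.00631 M)(0.0795 L) = 5.016×10⁻⁴ mol.
Moles of photons: 2.49×10²¹ / 6.022×10²³ = 0.004135 mol.
Fraction absorbed: 1 − 33.0/100 = 0.6700.
Photons absorbed: 0.6700 × 0.004135 = 0.002770 mol.
Φ = 5.016×10⁻⁴ mol / 0.002770 mol photons = 0.18.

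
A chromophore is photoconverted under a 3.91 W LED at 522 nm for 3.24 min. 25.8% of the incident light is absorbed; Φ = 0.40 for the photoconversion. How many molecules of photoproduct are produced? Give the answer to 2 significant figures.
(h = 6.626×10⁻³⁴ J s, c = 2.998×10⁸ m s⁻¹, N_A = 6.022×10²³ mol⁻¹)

2.1×10²⁰ molecules

Photon energy at 522 nm: hc/λ = (6.626×10⁻³⁴)(2.998×10⁸)/(522×10⁻⁹) = 3.806×10⁻¹⁹ J.
Energy delivered: (3.91 W)(194.4 s) = 760.1 J.
Photons incident: 760.1 / 3.806×10⁻¹⁹ = 1.997×10²¹, i.e. 1.997×10²¹/6.022×10²³ = 0.003316 mol.
Photons absorbed: 0.258 × 0.003316 = 8.555×10⁻⁴ mol.
Product: Φ × n_abs = 0.40 × 8.555×10⁻⁴ = 3.422×10⁻⁴ mol.
As a count: 3.422×10⁻⁴ × 6.022×10²³ = 2.1×10²⁰.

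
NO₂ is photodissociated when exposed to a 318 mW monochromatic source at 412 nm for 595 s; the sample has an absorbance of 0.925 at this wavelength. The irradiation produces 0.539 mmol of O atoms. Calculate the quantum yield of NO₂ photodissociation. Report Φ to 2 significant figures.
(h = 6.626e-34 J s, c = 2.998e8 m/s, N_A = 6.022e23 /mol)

Product: 0.539 mmol = 5.39e-4 mol.
Photon energy at 412 nm: hc/λ = (6.626e-34)(2.998e8)/(412e-9) = 4.822e-19 J.
Energy delivered: (318 mW)(595 s) = 189.2 J.
Photons incident: 189.2 / 4.822e-19 = 3.924e20, i.e. 3.924e20/6.022e23 = 6.516e-4 mol.
Fraction absorbed: 1 − 10^(−0.925) = 0.8811.
Photons absorbed: 0.8811 × 6.516e-4 = 5.741e-4 mol.
Φ = 5.39e-4 mol / 5.741e-4 mol photons = 0.94.

Φ = 0.94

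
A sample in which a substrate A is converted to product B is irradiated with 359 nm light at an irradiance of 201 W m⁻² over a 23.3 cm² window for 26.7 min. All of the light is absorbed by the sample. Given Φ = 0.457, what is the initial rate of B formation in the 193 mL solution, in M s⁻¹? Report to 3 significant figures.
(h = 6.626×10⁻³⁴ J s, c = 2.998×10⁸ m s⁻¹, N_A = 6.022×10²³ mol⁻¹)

3.33×10⁻⁶ M s⁻¹

Photon energy at 359 nm: hc/λ = (6.626×10⁻³⁴)(2.998×10⁸)/(359×10⁻⁹) = 5.533×10⁻¹⁹ J.
Energy delivered: (201 W m⁻²)(23.3×10⁻⁴ m²)(1602 s) = 750.3 J.
Photons incident: 750.3 / 5.533×10⁻¹⁹ = 1.356×10²¹, i.e. 1.356×10²¹/6.022×10²³ = 0.002252 mol.
Product formed: 0.457 × 0.002252 = 0.001029 mol.
Rate: 0.001029 mol / (1602 s × 0.193 L) = 3.33×10⁻⁶ M s⁻¹.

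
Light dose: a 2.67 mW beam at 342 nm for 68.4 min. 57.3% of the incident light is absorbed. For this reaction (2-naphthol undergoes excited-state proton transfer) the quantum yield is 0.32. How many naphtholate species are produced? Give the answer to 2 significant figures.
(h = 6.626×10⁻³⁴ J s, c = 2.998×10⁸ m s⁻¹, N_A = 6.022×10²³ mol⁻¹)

3.5×10¹⁸ species

Photon energy at 342 nm: hc/λ = (6.626×10⁻³⁴)(2.998×10⁸)/(342×10⁻⁹) = 5.808×10⁻¹⁹ J.
Energy delivered: (2.67 mW)(4104 s) = 10.96 J.
Photons incident: 10.96 / 5.808×10⁻¹⁹ = 1.887×10¹⁹, i.e. 1.887×10¹⁹/6.022×10²³ = 3.134×10⁻⁵ mol.
Photons absorbed: 0.573 × 3.134×10⁻⁵ = 1.796×10⁻⁵ mol.
Product: Φ × n_abs = 0.32 × 1.796×10⁻⁵ = 5.747×10⁻⁶ mol.
As a count: 5.747×10⁻⁶ × 6.022×10²³ = 3.5×10¹⁸.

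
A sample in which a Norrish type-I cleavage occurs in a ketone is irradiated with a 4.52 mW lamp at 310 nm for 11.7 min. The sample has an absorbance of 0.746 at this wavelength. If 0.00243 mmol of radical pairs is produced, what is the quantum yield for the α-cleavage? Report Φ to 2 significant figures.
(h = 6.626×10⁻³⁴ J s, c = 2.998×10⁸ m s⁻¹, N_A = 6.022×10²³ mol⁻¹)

Φ = 0.36

Product: 0.00243 mmol = 2.43×10⁻⁶ mol.
Photon energy at 310 nm: hc/λ = (6.626×10⁻³⁴)(2.998×10⁸)/(310×10⁻⁹) = 6.408×10⁻¹⁹ J.
Energy delivered: (4.52 mW)(702 s) = 3.173 J.
Photons incident: 3.173 / 6.408×10⁻¹⁹ = 4.952×10¹⁸, i.e. 4.952×10¹⁸/6.022×10²³ = 8.223×10⁻⁶ mol.
Fraction absorbed: 1 − 10^(−0.746) = 0.8205.
Photons absorbed: 0.8205 × 8.223×10⁻⁶ = 6.747×10⁻⁶ mol.
Φ = 2.43×10⁻⁶ mol / 6.747×10⁻⁶ mol photons = 0.36.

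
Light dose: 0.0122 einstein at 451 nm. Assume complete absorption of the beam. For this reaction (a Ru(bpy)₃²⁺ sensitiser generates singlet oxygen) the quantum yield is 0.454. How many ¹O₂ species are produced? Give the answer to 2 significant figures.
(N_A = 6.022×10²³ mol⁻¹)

3.3×10²¹ species

Product: Φ × n_abs = 0.454 × 0.0122 = 0.005539 mol.
As a count: 0.005539 × 6.022×10²³ = 3.3×10²¹.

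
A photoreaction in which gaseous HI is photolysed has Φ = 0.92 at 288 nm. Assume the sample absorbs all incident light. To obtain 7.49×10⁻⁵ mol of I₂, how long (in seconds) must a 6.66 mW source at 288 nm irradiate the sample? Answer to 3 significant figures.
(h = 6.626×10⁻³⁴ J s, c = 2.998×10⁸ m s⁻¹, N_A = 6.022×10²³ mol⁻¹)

Photons that must be absorbed: 7.49×10⁻⁵ / 0.92 = 8.141×10⁻⁵ mol.
Photon energy: hc/λ = 6.897×10⁻¹⁹ J; per mole, 4.153×10⁵ J mol⁻¹.
Energy required: 8.141×10⁻⁵ × 4.153×10⁵ = 33.81 J.
Time: 33.81 J / 0.00666 W = 5080 s.

t ≈ 5080 s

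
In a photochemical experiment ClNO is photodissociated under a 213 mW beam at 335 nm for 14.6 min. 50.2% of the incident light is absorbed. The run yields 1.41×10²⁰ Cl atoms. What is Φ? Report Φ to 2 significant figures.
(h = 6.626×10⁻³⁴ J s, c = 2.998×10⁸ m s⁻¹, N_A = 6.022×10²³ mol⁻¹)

Φ = 0.89

Product: 1.41×10²⁰ / 6.022×10²³ = 2.341×10⁻⁴ mol.
Photon energy at 335 nm: hc/λ = (6.626×10⁻³⁴)(2.998×10⁸)/(335×10⁻⁹) = 5.930×10⁻¹⁹ J.
Energy delivered: (213 mW)(876 s) = 186.6 J.
Photons incident: 186.6 / 5.930×10⁻¹⁹ = 3.147×10²⁰, i.e. 3.147×10²⁰/6.022×10²³ = 5.226×10⁻⁴ mol.
Photons absorbed: 0.502 × 5.226×10⁻⁴ = 2.623×10⁻⁴ mol.
Φ = 2.341×10⁻⁴ mol / 2.623×10⁻⁴ mol photons = 0.89.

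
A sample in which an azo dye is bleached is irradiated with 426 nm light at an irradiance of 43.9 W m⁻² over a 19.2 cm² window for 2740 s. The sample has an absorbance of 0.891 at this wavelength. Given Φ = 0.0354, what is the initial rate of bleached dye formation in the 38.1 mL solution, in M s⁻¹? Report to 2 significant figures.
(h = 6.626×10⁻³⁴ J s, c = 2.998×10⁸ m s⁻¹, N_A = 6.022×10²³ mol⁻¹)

2.4×10⁻⁷ M s⁻¹

Photon energy at 426 nm: hc/λ = (6.626×10⁻³⁴)(2.998×10⁸)/(426×10⁻⁹) = 4.663×10⁻¹⁹ J.
Energy delivered: (43.9 W m⁻²)(19.2×10⁻⁴ m²)(2740 s) = 230.9 J.
Photons incident: 230.9 / 4.663×10⁻¹⁹ = 4.952×10²⁰, i.e. 4.952×10²⁰/6.022×10²³ = 8.223×10⁻⁴ mol.
Fraction absorbed: 1 − 10^(−0.891) = 0.8715.
Photons absorbed: 0.8715 × 8.223×10⁻⁴ = 7.166×10⁻⁴ mol.
Product formed: 0.0354 × 7.166×10⁻⁴ = 2.537×10⁻⁵ mol.
Rate: 2.537×10⁻⁵ mol / (2740 s × 0.0381 L) = 2.4×10⁻⁷ M s⁻¹.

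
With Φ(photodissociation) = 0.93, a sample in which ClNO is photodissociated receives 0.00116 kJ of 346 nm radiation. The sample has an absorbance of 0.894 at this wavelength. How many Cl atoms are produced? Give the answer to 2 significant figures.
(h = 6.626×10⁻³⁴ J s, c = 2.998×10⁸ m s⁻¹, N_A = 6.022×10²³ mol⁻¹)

Photon energy at 346 nm: hc/λ = (6.626×10⁻³⁴)(2.998×10⁸)/(346×10⁻⁹) = 5.741×10⁻¹⁹ J.
Incident energy: 0.00116 kJ = 1.16 J.
Photons incident: 1.16 / 5.741×10⁻¹⁹ = 2.021×10¹⁸, i.e. 2.021×10¹⁸/6.022×10²³ = 3.356×10⁻⁶ mol.
Fraction absorbed: 1 − 10^(−0.894) = 0.8724.
Photons absorbed: 0.8724 × 3.356×10⁻⁶ = 2.928×10⁻⁶ mol.
Product: Φ × n_abs = 0.93 × 2.928×10⁻⁶ = 2.723×10⁻⁶ mol.
As a count: 2.723×10⁻⁶ × 6.022×10²³ = 1.6×10¹⁸.

1.6×10¹⁸ atoms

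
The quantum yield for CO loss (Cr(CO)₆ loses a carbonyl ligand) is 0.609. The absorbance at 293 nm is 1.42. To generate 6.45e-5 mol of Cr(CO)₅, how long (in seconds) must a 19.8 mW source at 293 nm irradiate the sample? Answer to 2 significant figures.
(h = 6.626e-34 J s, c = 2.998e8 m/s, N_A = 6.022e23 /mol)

t ≈ 2300 s

Photons that must be absorbed: 6.45e-5 / 0.609 = 1.059e-4 mol.
Fraction absorbed: 1 − 10^(−1.42) = 0.9620.
Incident photons needed: 1.059e-4 / 0.9620 = 1.101e-4 mol.
Photon energy: hc/λ = 6.780e-19 J; per mole, 4.083e5 J mol⁻¹.
Energy required: 1.101e-4 × 4.083e5 = 44.95 J.
Time: 44.95 J / 0.0198 W = 2300 s.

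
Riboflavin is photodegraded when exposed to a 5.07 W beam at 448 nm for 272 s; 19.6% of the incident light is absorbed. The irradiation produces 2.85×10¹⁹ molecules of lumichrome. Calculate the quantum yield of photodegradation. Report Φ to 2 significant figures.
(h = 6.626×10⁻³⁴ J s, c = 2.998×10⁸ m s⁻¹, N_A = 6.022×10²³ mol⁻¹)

Φ = 0.047

Product: 2.85×10¹⁹ / 6.022×10²³ = 4.733×10⁻⁵ mol.
Photon energy at 448 nm: hc/λ = (6.626×10⁻³⁴)(2.998×10⁸)/(448×10⁻⁹) = 4.434×10⁻¹⁹ J.
Energy delivered: (5.07 W)(272 s) = 1379 J.
Photons incident: 1379 / 4.434×10⁻¹⁹ = 3.110×10²¹, i.e. 3.110×10²¹/6.022×10²³ = 0.005164 mol.
Photons absorbed: 0.196 × 0.005164 = 0.001012 mol.
Φ = 4.733×10⁻⁵ mol / 0.001012 mol photons = 0.047.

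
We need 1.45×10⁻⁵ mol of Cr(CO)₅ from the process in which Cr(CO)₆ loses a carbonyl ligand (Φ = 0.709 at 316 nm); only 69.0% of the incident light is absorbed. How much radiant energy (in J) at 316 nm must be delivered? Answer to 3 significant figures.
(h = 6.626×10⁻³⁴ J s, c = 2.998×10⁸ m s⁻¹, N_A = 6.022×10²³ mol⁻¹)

Photons that must be absorbed: 1.45×10⁻⁵ / 0.709 = 2.045×10⁻⁵ mol.
Incident photons needed: 2.045×10⁻⁵ / 0.690 = 2.964×10⁻⁵ mol.
Photon energy: hc/λ = 6.286×10⁻¹⁹ J; per mole, 3.785×10⁵ J mol⁻¹.
Energy required: 2.964×10⁻⁵ × 3.785×10⁵ = 11.2 J.

11.2 J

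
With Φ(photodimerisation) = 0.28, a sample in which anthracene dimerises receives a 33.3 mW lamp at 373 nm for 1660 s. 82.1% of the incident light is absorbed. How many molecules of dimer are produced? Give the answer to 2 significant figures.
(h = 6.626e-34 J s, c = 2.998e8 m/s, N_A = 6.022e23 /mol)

Photon energy at 373 nm: hc/λ = (6.626e-34)(2.998e8)/(373e-9) = 5.326e-19 J.
Energy delivered: (33.3 mW)(1660 s) = 55.28 J.
Photons incident: 55.28 / 5.326e-19 = 1.038e20, i.e. 1.038e20/6.022e23 = 1.724e-4 mol.
Photons absorbed: 0.821 × 1.724e-4 = 1.415e-4 mol.
Product: Φ × n_abs = 0.28 × 1.415e-4 = 3.962e-5 mol.
As a count: 3.962e-5 × 6.022e23 = 2.4e19.

2.4e19 molecules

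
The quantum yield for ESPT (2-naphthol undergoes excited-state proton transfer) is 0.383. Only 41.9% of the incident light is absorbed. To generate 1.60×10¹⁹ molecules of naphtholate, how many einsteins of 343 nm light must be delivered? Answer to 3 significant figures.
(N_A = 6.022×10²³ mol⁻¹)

Product: 1.60×10¹⁹ / 6.022×10²³ = 2.657×10⁻⁵ mol.
Photons that must be absorbed: 2.657×10⁻⁵ / 0.383 = 6.937×10⁻⁵ mol.
Incident photons needed: 6.937×10⁻⁵ / 0.419 = 1.656×10⁻⁴ mol.

1.66×10⁻⁴ einstein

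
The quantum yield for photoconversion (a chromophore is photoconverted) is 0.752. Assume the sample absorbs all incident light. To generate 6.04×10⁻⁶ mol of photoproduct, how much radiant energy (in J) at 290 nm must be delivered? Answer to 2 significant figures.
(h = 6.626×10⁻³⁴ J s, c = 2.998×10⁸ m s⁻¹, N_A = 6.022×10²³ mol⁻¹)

3.3 J

Photons that must be absorbed: 6.04×10⁻⁶ / 0.752 = 8.032×10⁻⁶ mol.
Photon energy: hc/λ = 6.850×10⁻¹⁹ J; per mole, 4.125×10⁵ J mol⁻¹.
Energy required: 8.032×10⁻⁶ × 4.125×10⁵ = 3.3 J.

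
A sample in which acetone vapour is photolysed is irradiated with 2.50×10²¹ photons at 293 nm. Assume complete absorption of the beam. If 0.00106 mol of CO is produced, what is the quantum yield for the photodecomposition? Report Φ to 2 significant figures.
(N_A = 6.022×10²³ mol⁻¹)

Moles of photons: 2.50×10²¹ / 6.022×10²³ = 0.004151 mol.
Φ = 0.00106 mol / 0.004151 mol photons = 0.26.

Φ = 0.26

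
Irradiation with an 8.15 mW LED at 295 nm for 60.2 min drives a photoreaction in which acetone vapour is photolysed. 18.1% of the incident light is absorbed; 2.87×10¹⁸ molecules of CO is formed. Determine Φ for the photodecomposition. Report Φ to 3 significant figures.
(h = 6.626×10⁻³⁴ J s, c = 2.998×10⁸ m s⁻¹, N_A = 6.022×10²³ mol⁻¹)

Φ = 0.363

Product: 2.87×10¹⁸ / 6.022×10²³ = 4.766×10⁻⁶ mol.
Photon energy at 295 nm: hc/λ = (6.626×10⁻³⁴)(2.998×10⁸)/(295×10⁻⁹) = 6.734×10⁻¹⁹ J.
Energy delivered: (8.15 mW)(3612 s) = 29.44 J.
Photons incident: 29.44 / 6.734×10⁻¹⁹ = 4.372×10¹⁹, i.e. 4.372×10¹⁹/6.022×10²³ = 7.260×10⁻⁵ mol.
Photons absorbed: 0.181 × 7.260×10⁻⁵ = 1.314×10⁻⁵ mol.
Φ = 4.766×10⁻⁶ mol / 1.314×10⁻⁵ mol photons = 0.363.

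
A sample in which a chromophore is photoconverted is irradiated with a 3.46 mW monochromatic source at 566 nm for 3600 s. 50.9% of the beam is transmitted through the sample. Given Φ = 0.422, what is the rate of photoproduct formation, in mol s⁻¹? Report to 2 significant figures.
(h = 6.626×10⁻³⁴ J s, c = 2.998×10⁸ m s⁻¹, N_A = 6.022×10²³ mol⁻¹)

3.4×10⁻⁹ mol s⁻¹

Photon energy at 566 nm: hc/λ = (6.626×10⁻³⁴)(2.998×10⁸)/(566×10⁻⁹) = 3.510×10⁻¹⁹ J.
Energy delivered: (3.46 mW)(3600 s) = 12.46 J.
Photons incident: 12.46 / 3.510×10⁻¹⁹ = 3.550×10¹⁹, i.e. 3.550×10¹⁹/6.022×10²³ = 5.895×10⁻⁵ mol.
Fraction absorbed: 1 − 50.9/100 = 0.4910.
Photons absorbed: 0.4910 × 5.895×10⁻⁵ = 2.894×10⁻⁵ mol.
Product formed: 0.422 × 2.894×10⁻⁵ = 1.221×10⁻⁵ mol.
Rate: 1.221×10⁻⁵ / 3600 s = 3.4×10⁻⁹ mol s⁻¹.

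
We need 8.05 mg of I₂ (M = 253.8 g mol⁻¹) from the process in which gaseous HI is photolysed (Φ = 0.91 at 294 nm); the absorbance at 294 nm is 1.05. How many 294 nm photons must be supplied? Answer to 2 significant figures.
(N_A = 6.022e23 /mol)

Product: 8.05 mg / 253.8 g mol⁻¹ = 3.172e-5 mol.
Photons that must be absorbed: 3.172e-5 / 0.91 = 3.486e-5 mol.
Fraction absorbed: 1 − 10^(−1.05) = 0.9109.
Incident photons needed: 3.486e-5 / 0.9109 = 3.827e-5 mol.
Photon count: 3.827e-5 × 6.022e23 = 2.3e19.

2.3e19 photons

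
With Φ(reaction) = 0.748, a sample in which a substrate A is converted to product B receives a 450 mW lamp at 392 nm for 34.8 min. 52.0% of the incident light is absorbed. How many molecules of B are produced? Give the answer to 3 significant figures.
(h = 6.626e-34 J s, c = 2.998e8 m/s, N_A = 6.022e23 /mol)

Photon energy at 392 nm: hc/λ = (6.626e-34)(2.998e8)/(392e-9) = 5.068e-19 J.
Energy delivered: (450 mW)(2088 s) = 939.6 J.
Photons incident: 939.6 / 5.068e-19 = 1.854e21, i.e. 1.854e21/6.022e23 = 0.003079 mol.
Photons absorbed: 0.520 × 0.003079 = 0.001601 mol.
Product: Φ × n_abs = 0.748 × 0.001601 = 0.001198 mol.
As a count: 0.001198 × 6.022e23 = 7.21e20.

7.21e20 molecules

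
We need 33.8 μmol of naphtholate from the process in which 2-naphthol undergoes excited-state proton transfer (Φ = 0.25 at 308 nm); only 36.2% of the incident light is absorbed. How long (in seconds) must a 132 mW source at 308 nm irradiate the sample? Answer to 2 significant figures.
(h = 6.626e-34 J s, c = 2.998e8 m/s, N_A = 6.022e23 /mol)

t ≈ 1100 s

Product: 33.8 μmol = 3.38e-5 mol.
Photons that must be absorbed: 3.38e-5 / 0.25 = 1.352e-4 mol.
Incident photons needed: 1.352e-4 / 0.362 = 3.735e-4 mol.
Photon energy: hc/λ = 6.450e-19 J; per mole, 3.884e5 J mol⁻¹.
Energy required: 3.735e-4 × 3.884e5 = 145.1 J.
Time: 145.1 J / 0.132 W = 1100 s.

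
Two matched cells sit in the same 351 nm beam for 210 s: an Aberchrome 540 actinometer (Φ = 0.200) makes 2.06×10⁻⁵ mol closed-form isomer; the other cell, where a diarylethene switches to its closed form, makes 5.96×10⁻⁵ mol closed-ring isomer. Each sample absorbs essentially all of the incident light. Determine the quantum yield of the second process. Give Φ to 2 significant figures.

Photons absorbed by the actinometer: 2.06×10⁻⁵ / 0.200 = 1.030×10⁻⁴ mol.
Φ(unknown) = 5.96×10⁻⁵ / 1.030×10⁻⁴ = 0.58.

Φ = 0.58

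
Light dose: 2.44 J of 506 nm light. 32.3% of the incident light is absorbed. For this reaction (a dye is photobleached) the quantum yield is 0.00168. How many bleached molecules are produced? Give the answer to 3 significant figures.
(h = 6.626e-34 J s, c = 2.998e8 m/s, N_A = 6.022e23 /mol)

Photon energy at 506 nm: hc/λ = (6.626e-34)(2.998e8)/(506e-9) = 3.926e-19 J.
Photons incident: 2.44 / 3.926e-19 = 6.215e18, i.e. 6.215e18/6.022e23 = 1.032e-5 mol.
Photons absorbed: 0.323 × 1.032e-5 = 3.333e-6 mol.
Product: Φ × n_abs = 0.00168 × 3.333e-6 = 5.599e-9 mol.
As a count: 5.599e-9 × 6.022e23 = 3.37e15.

3.37e15 bleached molecules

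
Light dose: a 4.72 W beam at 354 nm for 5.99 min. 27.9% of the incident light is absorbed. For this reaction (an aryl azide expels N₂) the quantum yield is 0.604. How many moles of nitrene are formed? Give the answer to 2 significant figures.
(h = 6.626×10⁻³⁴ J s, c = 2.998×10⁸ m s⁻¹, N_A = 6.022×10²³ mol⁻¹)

Photon energy at 354 nm: hc/λ = (6.626×10⁻³⁴)(2.998×10⁸)/(354×10⁻⁹) = 5.612×10⁻¹⁹ J.
Energy delivered: (4.72 W)(359.4 s) = 1696 J.
Photons incident: 1696 / 5.612×10⁻¹⁹ = 3.022×10²¹, i.e. 3.022×10²¹/6.022×10²³ = 0.005018 mol.
Photons absorbed: 0.279 × 0.005018 = 0.001400 mol.
Product: Φ × n_abs = 0.604 × 0.001400 = 8.456×10⁻⁴ mol.

8.5×10⁻⁴ mol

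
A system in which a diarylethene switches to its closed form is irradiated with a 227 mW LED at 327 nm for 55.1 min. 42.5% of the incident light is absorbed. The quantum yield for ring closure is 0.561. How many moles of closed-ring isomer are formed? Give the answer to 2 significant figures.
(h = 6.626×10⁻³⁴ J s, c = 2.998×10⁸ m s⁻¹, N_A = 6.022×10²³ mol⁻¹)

4.9×10⁻⁴ mol

Photon energy at 327 nm: hc/λ = (6.626×10⁻³⁴)(2.998×10⁸)/(327×10⁻⁹) = 6.075×10⁻¹⁹ J.
Energy delivered: (227 mW)(3306 s) = 750.5 J.
Photons incident: 750.5 / 6.075×10⁻¹⁹ = 1.235×10²¹, i.e. 1.235×10²¹/6.022×10²³ = 0.002051 mol.
Photons absorbed: 0.425 × 0.002051 = 8.717×10⁻⁴ mol.
Product: Φ × n_abs = 0.561 × 8.717×10⁻⁴ = 4.890×10⁻⁴ mol.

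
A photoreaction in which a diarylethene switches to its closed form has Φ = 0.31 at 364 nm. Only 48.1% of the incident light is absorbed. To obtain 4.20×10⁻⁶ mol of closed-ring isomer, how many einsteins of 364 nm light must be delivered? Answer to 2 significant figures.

Photons that must be absorbed: 4.20×10⁻⁶ / 0.31 = 1.355×10⁻⁵ mol.
Incident photons needed: 1.355×10⁻⁵ / 0.481 = 2.817×10⁻⁵ mol.

2.8×10⁻⁵ einstein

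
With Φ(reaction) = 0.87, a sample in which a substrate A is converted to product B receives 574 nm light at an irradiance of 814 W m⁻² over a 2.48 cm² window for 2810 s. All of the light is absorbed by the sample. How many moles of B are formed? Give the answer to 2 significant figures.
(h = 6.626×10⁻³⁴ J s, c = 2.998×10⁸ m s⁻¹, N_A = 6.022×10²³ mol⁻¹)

0.0024 mol

Photon energy at 574 nm: hc/λ = (6.626×10⁻³⁴)(2.998×10⁸)/(574×10⁻⁹) = 3.461×10⁻¹⁹ J.
Energy delivered: (814 W m⁻²)(2.48×10⁻⁴ m²)(2810 s) = 567.3 J.
Photons incident: 567.3 / 3.461×10⁻¹⁹ = 1.639×10²¹, i.e. 1.639×10²¹/6.022×10²³ = 0.002722 mol.
Product: Φ × n_abs = 0.87 × 0.002722 = 0.002368 mol.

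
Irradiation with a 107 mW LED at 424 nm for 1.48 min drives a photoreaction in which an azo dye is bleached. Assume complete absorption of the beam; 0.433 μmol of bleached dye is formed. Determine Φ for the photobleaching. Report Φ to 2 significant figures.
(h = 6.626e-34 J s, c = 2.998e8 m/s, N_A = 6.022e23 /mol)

Φ = 0.013

Product: 0.433 μmol = 4.33e-7 mol.
Photon energy at 424 nm: hc/λ = (6.626e-34)(2.998e8)/(424e-9) = 4.685e-19 J.
Energy delivered: (107 mW)(88.8 s) = 9.502 J.
Photons incident: 9.502 / 4.685e-19 = 2.028e19, i.e. 2.028e19/6.022e23 = 3.368e-5 mol.
Φ = 4.33e-7 mol / 3.368e-5 mol photons = 0.013.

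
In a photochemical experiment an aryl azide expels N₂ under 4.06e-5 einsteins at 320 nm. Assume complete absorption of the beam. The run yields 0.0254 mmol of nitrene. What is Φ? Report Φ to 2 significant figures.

Φ = 0.63

Product: 0.0254 mmol = 2.54e-5 mol.
Φ = 2.54e-5 mol / 4.06e-5 mol photons = 0.63.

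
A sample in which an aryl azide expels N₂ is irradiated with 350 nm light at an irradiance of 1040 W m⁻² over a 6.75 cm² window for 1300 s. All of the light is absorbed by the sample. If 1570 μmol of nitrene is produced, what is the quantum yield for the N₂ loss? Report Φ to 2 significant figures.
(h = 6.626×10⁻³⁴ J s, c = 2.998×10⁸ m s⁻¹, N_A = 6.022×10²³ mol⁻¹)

Product: 1570 μmol = 0.00157 mol.
Photon energy at 350 nm: hc/λ = (6.626×10⁻³⁴)(2.998×10⁸)/(350×10⁻⁹) = 5.676×10⁻¹⁹ J.
Energy delivered: (1040 W m⁻²)(6.75×10⁻⁴ m²)(1300 s) = 912.6 J.
Photons incident: 912.6 / 5.676×10⁻¹⁹ = 1.608×10²¹, i.e. 1.608×10²¹/6.022×10²³ = 0.002670 mol.
Φ = 0.00157 mol / 0.002670 mol photons = 0.59.

Φ = 0.59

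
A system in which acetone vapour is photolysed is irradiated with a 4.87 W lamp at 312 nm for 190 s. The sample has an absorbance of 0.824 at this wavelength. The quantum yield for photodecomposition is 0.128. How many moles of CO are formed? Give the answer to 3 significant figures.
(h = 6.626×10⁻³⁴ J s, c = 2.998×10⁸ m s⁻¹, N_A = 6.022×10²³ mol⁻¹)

2.63×10⁻⁴ mol

Photon energy at 312 nm: hc/λ = (6.626×10⁻³⁴)(2.998×10⁸)/(312×10⁻⁹) = 6.367×10⁻¹⁹ J.
Energy delivered: (4.87 W)(190 s) = 925.3 J.
Photons incident: 925.3 / 6.367×10⁻¹⁹ = 1.453×10²¹, i.e. 1.453×10²¹/6.022×10²³ = 0.002413 mol.
Fraction absorbed: 1 − 10^(−0.824) = 0.8500.
Photons absorbed: 0.8500 × 0.002413 = 0.002051 mol.
Product: Φ × n_abs = 0.128 × 0.002051 = 2.625×10⁻⁴ mol.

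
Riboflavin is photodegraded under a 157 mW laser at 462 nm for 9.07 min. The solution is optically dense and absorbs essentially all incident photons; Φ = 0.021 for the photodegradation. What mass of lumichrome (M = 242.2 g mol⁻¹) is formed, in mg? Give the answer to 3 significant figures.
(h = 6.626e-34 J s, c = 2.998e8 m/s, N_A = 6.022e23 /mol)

1.68 mg

Photon energy at 462 nm: hc/λ = (6.626e-34)(2.998e8)/(462e-9) = 4.300e-19 J.
Energy delivered: (157 mW)(544.2 s) = 85.44 J.
Photons incident: 85.44 / 4.300e-19 = 1.987e20, i.e. 1.987e20/6.022e23 = 3.300e-4 mol.
Product: Φ × n_abs = 0.021 × 3.300e-4 = 6.930e-6 mol.
Mass: 6.930e-6 × 242.2 = 0.001678 g = 1.68 mg.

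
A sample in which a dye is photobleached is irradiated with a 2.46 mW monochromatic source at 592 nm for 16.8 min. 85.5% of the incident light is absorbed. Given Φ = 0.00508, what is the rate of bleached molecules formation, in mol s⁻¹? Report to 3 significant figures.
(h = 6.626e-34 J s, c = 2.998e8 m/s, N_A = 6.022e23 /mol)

5.29e-11 mol s⁻¹

Photon energy at 592 nm: hc/λ = (6.626e-34)(2.998e8)/(592e-9) = 3.356e-19 J.
Energy delivered: (2.46 mW)(1008 s) = 2.480 J.
Photons incident: 2.480 / 3.356e-19 = 7.390e18, i.e. 7.390e18/6.022e23 = 1.227e-5 mol.
Photons absorbed: 0.855 × 1.227e-5 = 1.049e-5 mol.
Product formed: 0.00508 × 1.049e-5 = 5.329e-8 mol.
Rate: 5.329e-8 / 1008 s = 5.29e-11 mol s⁻¹.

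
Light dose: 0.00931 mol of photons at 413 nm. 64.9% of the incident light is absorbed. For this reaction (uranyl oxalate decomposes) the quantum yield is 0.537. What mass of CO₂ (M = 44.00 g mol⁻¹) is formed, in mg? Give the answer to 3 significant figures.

143 mg

Photons absorbed: 0.649 × 0.00931 = 0.006042 mol.
Product: Φ × n_abs = 0.537 × 0.006042 = 0.003245 mol.
Mass: 0.003245 × 44.00 = 0.1428 g = 143 mg.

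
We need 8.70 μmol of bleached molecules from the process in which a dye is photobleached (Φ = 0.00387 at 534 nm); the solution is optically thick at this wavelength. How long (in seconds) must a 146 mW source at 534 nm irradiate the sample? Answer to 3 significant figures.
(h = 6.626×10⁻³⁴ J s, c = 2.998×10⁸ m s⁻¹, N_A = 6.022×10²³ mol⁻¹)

Product: 8.70 μmol = 8.70×10⁻⁶ mol.
Photons that must be absorbed: 8.70×10⁻⁶ / 0.00387 = 0.002248 mol.
Photon energy: hc/λ = 3.720×10⁻¹⁹ J; per mole, 2.240×10⁵ J mol⁻¹.
Energy required: 0.002248 × 2.240×10⁵ = 503.6 J.
Time: 503.6 J / 0.146 W = 3450 s.

t ≈ 3450 s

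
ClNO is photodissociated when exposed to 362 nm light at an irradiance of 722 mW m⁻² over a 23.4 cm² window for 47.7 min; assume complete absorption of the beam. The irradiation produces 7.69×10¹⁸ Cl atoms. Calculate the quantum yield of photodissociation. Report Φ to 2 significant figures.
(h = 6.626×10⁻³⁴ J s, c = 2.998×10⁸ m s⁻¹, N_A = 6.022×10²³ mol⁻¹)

Product: 7.69×10¹⁸ / 6.022×10²³ = 1.277×10⁻⁵ mol.
Photon energy at 362 nm: hc/λ = (6.626×10⁻³⁴)(2.998×10⁸)/(362×10⁻⁹) = 5.487×10⁻¹⁹ J.
Energy delivered: (722 mW m⁻²)(23.4×10⁻⁴ m²)(2862 s) = 4.835 J.
Photons incident: 4.835 / 5.487×10⁻¹⁹ = 8.812×10¹⁸, i.e. 8.812×10¹⁸/6.022×10²³ = 1.463×10⁻⁵ mol.
Φ = 1.277×10⁻⁵ mol / 1.463×10⁻⁵ mol photons = 0.87.

Φ = 0.87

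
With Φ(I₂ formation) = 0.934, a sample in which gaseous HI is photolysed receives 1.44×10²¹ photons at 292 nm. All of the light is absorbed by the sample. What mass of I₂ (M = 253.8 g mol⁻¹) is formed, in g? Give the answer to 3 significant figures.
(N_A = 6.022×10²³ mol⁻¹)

0.567 g

Moles of photons: 1.44×10²¹ / 6.022×10²³ = 0.002391 mol.
Product: Φ × n_abs = 0.934 × 0.002391 = 0.002233 mol.
Mass: 0.002233 × 253.8 = 0.5667 g = 0.567 g.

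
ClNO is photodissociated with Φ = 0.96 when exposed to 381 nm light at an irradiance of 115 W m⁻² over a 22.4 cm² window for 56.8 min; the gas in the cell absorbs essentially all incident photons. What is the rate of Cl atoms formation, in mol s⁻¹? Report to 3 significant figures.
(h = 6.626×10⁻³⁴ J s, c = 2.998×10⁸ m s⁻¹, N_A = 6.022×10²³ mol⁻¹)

Photon energy at 381 nm: hc/λ = (6.626×10⁻³⁴)(2.998×10⁸)/(381×10⁻⁹) = 5.214×10⁻¹⁹ J.
Energy delivered: (115 W m⁻²)(22.4×10⁻⁴ m²)(3408 s) = 877.9 J.
Photons incident: 877.9 / 5.214×10⁻¹⁹ = 1.684×10²¹, i.e. 1.684×10²¹/6.022×10²³ = 0.002796 mol.
Product formed: 0.96 × 0.002796 = 0.002684 mol.
Rate: 0.002684 / 3408 s = 7.88×10⁻⁷ mol s⁻¹.

7.88×10⁻⁷ mol s⁻¹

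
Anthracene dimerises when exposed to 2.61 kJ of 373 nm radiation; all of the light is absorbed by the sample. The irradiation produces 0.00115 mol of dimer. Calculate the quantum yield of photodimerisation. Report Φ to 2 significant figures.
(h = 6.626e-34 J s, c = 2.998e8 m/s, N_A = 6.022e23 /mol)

Photon energy at 373 nm: hc/λ = (6.626e-34)(2.998e8)/(373e-9) = 5.326e-19 J.
Incident energy: 2.61 kJ = 2610 J.
Photons incident: 2610 / 5.326e-19 = 4.900e21, i.e. 4.900e21/6.022e23 = 0.008137 mol.
Φ = 0.00115 mol / 0.008137 mol photons = 0.14.

Φ = 0.14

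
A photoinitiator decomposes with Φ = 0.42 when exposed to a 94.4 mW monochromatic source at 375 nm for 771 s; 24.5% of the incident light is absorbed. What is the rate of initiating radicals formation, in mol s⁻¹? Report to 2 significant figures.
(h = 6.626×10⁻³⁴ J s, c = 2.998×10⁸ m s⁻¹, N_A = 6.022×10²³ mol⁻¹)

3.0×10⁻⁸ mol s⁻¹

Photon energy at 375 nm: hc/λ = (6.626×10⁻³⁴)(2.998×10⁸)/(375×10⁻⁹) = 5.297×10⁻¹⁹ J.
Energy delivered: (94.4 mW)(771 s) = 72.78 J.
Photons incident: 72.78 / 5.297×10⁻¹⁹ = 1.374×10²⁰, i.e. 1.374×10²⁰/6.022×10²³ = 2.282×10⁻⁴ mol.
Photons absorbed: 0.245 × 2.282×10⁻⁴ = 5.591×10⁻⁵ mol.
Product formed: 0.42 × 5.591×10⁻⁵ = 2.348×10⁻⁵ mol.
Rate: 2.348×10⁻⁵ / 771 s = 3.0×10⁻⁸ mol s⁻¹.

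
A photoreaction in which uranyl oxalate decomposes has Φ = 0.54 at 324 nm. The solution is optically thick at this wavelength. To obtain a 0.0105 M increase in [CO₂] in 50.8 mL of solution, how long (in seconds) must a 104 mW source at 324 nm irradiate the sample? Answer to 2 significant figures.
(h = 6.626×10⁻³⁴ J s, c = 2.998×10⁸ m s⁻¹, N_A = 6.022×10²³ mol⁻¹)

t ≈ 3500 s

Product: (0.0105 M)(0.0508 L) = 5.334×10⁻⁴ mol.
Photons that must be absorbed: 5.334×10⁻⁴ / 0.54 = 9.878×10⁻⁴ mol.
Photon energy: hc/λ = 6.131×10⁻¹⁹ J; per mole, 3.692×10⁵ J mol⁻¹.
Energy required: 9.878×10⁻⁴ × 3.692×10⁵ = 364.7 J.
Time: 364.7 J / 0.104 W = 3500 s.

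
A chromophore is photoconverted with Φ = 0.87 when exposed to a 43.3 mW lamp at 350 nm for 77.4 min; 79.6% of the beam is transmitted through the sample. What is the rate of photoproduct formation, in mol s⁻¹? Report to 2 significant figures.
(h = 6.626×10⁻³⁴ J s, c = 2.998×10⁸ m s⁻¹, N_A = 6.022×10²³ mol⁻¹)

Photon energy at 350 nm: hc/λ = (6.626×10⁻³⁴)(2.998×10⁸)/(350×10⁻⁹) = 5.676×10⁻¹⁹ J.
Energy delivered: (43.3 mW)(4644 s) = 201.1 J.
Photons incident: 201.1 / 5.676×10⁻¹⁹ = 3.543×10²⁰, i.e. 3.543×10²⁰/6.022×10²³ = 5.883×10⁻⁴ mol.
Fraction absorbed: 1 − 79.6/100 = 0.2040.
Photons absorbed: 0.2040 × 5.883×10⁻⁴ = 1.200×10⁻⁴ mol.
Product formed: 0.87 × 1.200×10⁻⁴ = 1.044×10⁻⁴ mol.
Rate: 1.044×10⁻⁴ / 4644 s = 2.2×10⁻⁸ mol s⁻¹.

2.2×10⁻⁸ mol s⁻¹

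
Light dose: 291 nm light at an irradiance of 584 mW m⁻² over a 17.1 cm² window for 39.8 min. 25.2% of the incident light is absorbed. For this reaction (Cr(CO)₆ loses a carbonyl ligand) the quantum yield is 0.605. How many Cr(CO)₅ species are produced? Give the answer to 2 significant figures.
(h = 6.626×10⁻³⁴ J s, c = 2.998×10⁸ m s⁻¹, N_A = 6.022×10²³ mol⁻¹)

5.3×10¹⁷ species

Photon energy at 291 nm: hc/λ = (6.626×10⁻³⁴)(2.998×10⁸)/(291×10⁻⁹) = 6.826×10⁻¹⁹ J.
Energy delivered: (584 mW m⁻²)(17.1×10⁻⁴ m²)(2388 s) = 2.385 J.
Photons incident: 2.385 / 6.826×10⁻¹⁹ = 3.494×10¹⁸, i.e. 3.494×10¹⁸/6.022×10²³ = 5.802×10⁻⁶ mol.
Photons absorbed: 0.252 × 5.802×10⁻⁶ = 1.462×10⁻⁶ mol.
Product: Φ × n_abs = 0.605 × 1.462×10⁻⁶ = 8.845×10⁻⁷ mol.
As a count: 8.845×10⁻⁷ × 6.022×10²³ = 5.3×10¹⁷.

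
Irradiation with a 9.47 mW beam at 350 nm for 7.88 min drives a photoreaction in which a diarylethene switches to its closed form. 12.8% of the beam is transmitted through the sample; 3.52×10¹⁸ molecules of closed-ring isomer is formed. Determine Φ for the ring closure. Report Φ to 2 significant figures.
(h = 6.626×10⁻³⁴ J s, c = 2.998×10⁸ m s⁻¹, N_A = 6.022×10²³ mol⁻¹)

Product: 3.52×10¹⁸ / 6.022×10²³ = 5.845×10⁻⁶ mol.
Photon energy at 350 nm: hc/λ = (6.626×10⁻³⁴)(2.998×10⁸)/(350×10⁻⁹) = 5.676×10⁻¹⁹ J.
Energy delivered: (9.47 mW)(472.8 s) = 4.477 J.
Photons incident: 4.477 / 5.676×10⁻¹⁹ = 7.888×10¹⁸, i.e. 7.888×10¹⁸/6.022×10²³ = 1.310×10⁻⁵ mol.
Fraction absorbed: 1 − 12.8/100 = 0.8720.
Photons absorbed: 0.8720 × 1.310×10⁻⁵ = 1.142×10⁻⁵ mol.
Φ = 5.845×10⁻⁶ mol / 1.142×10⁻⁵ mol photons = 0.51.

Φ = 0.51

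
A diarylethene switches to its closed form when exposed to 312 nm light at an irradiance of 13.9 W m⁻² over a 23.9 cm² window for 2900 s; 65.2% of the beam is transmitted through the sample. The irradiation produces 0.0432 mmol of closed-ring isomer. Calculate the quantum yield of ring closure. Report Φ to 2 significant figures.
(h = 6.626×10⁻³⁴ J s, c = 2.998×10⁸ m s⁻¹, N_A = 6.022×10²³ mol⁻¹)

Product: 0.0432 mmol = 4.32×10⁻⁵ mol.
Photon energy at 312 nm: hc/λ = (6.626×10⁻³⁴)(2.998×10⁸)/(312×10⁻⁹) = 6.367×10⁻¹⁹ J.
Energy delivered: (13.9 W m⁻²)(23.9×10⁻⁴ m²)(2900 s) = 96.34 J.
Photons incident: 96.34 / 6.367×10⁻¹⁹ = 1.513×10²⁰, i.e. 1.513×10²⁰/6.022×10²³ = 2.512×10⁻⁴ mol.
Fraction absorbed: 1 − 65.2/100 = 0.3480.
Photons absorbed: 0.3480 × 2.512×10⁻⁴ = 8.742×10⁻⁵ mol.
Φ = 4.32×10⁻⁵ mol / 8.742×10⁻⁵ mol photons = 0.49.

Φ = 0.49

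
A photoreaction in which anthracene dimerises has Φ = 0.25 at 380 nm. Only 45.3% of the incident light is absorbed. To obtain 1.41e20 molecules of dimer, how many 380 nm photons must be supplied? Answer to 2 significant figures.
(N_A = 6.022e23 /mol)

1.2e21 photons

Product: 1.41e20 / 6.022e23 = 2.341e-4 mol.
Photons that must be absorbed: 2.341e-4 / 0.25 = 9.364e-4 mol.
Incident photons needed: 9.364e-4 / 0.453 = 0.002067 mol.
Photon count: 0.002067 × 6.022e23 = 1.2e21.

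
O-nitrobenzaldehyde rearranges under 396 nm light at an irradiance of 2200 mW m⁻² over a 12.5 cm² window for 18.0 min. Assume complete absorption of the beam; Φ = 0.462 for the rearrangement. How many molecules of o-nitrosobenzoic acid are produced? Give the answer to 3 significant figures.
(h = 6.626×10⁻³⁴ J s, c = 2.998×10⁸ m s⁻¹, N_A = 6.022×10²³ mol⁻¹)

Photon energy at 396 nm: hc/λ = (6.626×10⁻³⁴)(2.998×10⁸)/(396×10⁻⁹) = 5.016×10⁻¹⁹ J.
Energy delivered: (2200 mW m⁻²)(12.5×10⁻⁴ m²)(1080 s) = 2.970 J.
Photons incident: 2.970 / 5.016×10⁻¹⁹ = 5.921×10¹⁸, i.e. 5.921×10¹⁸/6.022×10²³ = 9.832×10⁻⁶ mol.
Product: Φ × n_abs = 0.462 × 9.832×10⁻⁶ = 4.542×10⁻⁶ mol.
As a count: 4.542×10⁻⁶ × 6.022×10²³ = 2.74×10¹⁸.

2.74×10¹⁸ molecules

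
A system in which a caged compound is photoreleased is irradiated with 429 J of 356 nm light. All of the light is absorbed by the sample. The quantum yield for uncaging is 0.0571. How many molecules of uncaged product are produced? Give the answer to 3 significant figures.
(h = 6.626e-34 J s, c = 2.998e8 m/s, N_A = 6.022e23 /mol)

Photon energy at 356 nm: hc/λ = (6.626e-34)(2.998e8)/(356e-9) = 5.580e-19 J.
Photons incident: 429 / 5.580e-19 = 7.688e20, i.e. 7.688e20/6.022e23 = 0.001277 mol.
Product: Φ × n_abs = 0.0571 × 0.001277 = 7.292e-5 mol.
As a count: 7.292e-5 × 6.022e23 = 4.39e19.

4.39e19 molecules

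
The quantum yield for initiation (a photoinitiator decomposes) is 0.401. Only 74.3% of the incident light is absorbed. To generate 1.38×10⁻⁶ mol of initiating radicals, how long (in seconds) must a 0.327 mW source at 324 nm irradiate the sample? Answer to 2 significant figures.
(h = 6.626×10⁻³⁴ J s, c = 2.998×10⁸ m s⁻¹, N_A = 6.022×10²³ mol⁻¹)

Photons that must be absorbed: 1.38×10⁻⁶ / 0.401 = 3.441×10⁻⁶ mol.
Incident photons needed: 3.441×10⁻⁶ / 0.743 = 4.631×10⁻⁶ mol.
Photon energy: hc/λ = 6.131×10⁻¹⁹ J; per mole, 3.692×10⁵ J mol⁻¹.
Energy required: 4.631×10⁻⁶ × 3.692×10⁵ = 1.710 J.
Time: 1.710 J / 0.000327 W = 5200 s.

t ≈ 5200 s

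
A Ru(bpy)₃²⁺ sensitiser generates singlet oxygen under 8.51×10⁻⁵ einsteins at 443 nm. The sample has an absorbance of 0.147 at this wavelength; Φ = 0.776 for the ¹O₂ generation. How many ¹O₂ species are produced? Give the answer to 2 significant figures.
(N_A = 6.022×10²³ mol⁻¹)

1.1×10¹⁹ species

Fraction absorbed: 1 − 10^(−0.147) = 0.2871.
Photons absorbed: 0.2871 × 8.51×10⁻⁵ = 2.443×10⁻⁵ mol.
Product: Φ × n_abs = 0.776 × 2.443×10⁻⁵ = 1.896×10⁻⁵ mol.
As a count: 1.896×10⁻⁵ × 6.022×10²³ = 1.1×10¹⁹.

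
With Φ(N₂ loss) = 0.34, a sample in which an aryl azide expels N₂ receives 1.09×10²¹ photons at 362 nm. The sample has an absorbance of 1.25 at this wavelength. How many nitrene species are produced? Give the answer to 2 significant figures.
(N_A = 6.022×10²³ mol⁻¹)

Moles of photons: 1.09×10²¹ / 6.022×10²³ = 0.001810 mol.
Fraction absorbed: 1 − 10^(−1.25) = 0.9438.
Photons absorbed: 0.9438 × 0.001810 = 0.001708 mol.
Product: Φ × n_abs = 0.34 × 0.001708 = 5.807×10⁻⁴ mol.
As a count: 5.807×10⁻⁴ × 6.022×10²³ = 3.5×10²⁰.

3.5×10²⁰ species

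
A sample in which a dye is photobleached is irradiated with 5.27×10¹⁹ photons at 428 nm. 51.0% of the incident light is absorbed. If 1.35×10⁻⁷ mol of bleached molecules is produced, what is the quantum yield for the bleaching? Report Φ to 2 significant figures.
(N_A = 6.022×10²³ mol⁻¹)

Φ = 0.0030

Moles of photons: 5.27×10¹⁹ / 6.022×10²³ = 8.751×10⁻⁵ mol.
Photons absorbed: 0.510 × 8.751×10⁻⁵ = 4.463×10⁻⁵ mol.
Φ = 1.35×10⁻⁷ mol / 4.463×10⁻⁵ mol photons = 0.0030.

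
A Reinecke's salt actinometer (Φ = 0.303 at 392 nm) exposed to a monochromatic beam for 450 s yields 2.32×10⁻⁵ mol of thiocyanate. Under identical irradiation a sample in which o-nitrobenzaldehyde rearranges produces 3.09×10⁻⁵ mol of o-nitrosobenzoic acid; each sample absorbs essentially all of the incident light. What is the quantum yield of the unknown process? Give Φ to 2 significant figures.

Photons absorbed by the actinometer: 2.32×10⁻⁵ / 0.303 = 7.657×10⁻⁵ mol.
Φ(unknown) = 3.09×10⁻⁵ / 7.657×10⁻⁵ = 0.40.

Φ = 0.40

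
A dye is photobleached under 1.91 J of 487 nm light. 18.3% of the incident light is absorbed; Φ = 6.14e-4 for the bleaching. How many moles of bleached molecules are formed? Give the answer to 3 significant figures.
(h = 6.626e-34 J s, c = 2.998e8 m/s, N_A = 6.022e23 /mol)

8.74e-10 mol

Photon energy at 487 nm: hc/λ = (6.626e-34)(2.998e8)/(487e-9) = 4.079e-19 J.
Photons incident: 1.91 / 4.079e-19 = 4.683e18, i.e. 4.683e18/6.022e23 = 7.776e-6 mol.
Photons absorbed: 0.183 × 7.776e-6 = 1.423e-6 mol.
Product: Φ × n_abs = 6.14e-4 × 1.423e-6 = 8.737e-10 mol.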